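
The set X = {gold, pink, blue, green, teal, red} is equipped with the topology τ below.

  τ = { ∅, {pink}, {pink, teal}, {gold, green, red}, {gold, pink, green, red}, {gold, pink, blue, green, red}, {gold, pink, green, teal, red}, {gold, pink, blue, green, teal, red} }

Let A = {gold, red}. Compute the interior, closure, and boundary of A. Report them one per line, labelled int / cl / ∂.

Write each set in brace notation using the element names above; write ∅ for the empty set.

interior: largest open inside A is ∅ (from ∅)
cl via duality: int({pink, blue, green, teal}) = {pink, teal}, so X∖{pink, teal} = {gold, blue, green, red}
cl∖int = {gold, blue, green, red}

int(A) = ∅
cl(A)  = {gold, blue, green, red}
∂A     = {gold, blue, green, red}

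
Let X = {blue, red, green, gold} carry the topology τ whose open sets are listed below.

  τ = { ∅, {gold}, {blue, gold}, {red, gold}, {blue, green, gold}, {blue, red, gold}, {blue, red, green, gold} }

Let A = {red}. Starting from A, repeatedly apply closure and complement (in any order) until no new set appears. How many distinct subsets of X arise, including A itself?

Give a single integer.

closure: X∖int(X∖A) = X∖{blue, green, gold} = {red}
Let k=closure and c=complement:
  1. A     = {red}
  2. cA    = {blue, green, gold}
  3. kcA   = {blue, red, green, gold}
  4. ckcA  = ∅
— saturated at 4

4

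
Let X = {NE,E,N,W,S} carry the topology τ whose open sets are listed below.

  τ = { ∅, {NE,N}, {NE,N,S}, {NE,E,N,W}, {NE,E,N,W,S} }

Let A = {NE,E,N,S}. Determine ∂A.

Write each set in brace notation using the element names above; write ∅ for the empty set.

interior: largest open inside A is {NE,N,S} (from ∅, {NE,N}, {NE,N,S})
cl via duality: int({W}) = ∅, so X∖∅ = {NE,E,N,W,S}
cl∖int = {E,W}

{E,W}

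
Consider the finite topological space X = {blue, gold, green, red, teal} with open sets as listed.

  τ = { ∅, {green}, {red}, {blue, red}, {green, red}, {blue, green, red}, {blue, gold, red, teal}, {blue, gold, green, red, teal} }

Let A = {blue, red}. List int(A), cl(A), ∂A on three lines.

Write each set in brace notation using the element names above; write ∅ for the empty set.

int(A) = {blue, red}
cl(A)  = {blue, gold, red, teal}
∂A     = {gold, teal}

U open, U⊆A: ∅, {red}, {blue, red}. int(A) = ⋃ = {blue, red}
X∖A={gold, green, teal}, int(X∖A)={green}, hence cl(A)={blue, gold, red, teal}
∂A: remove int from cl → {gold, teal}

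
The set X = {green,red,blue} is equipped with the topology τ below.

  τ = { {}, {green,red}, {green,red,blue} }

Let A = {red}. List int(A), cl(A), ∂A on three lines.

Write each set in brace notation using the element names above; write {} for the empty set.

interior: largest open inside A is {} (from {})
cl via duality: int({green,blue}) = {}, so X∖{} = {green,red,blue}
cl∖int = {green,red,blue}

int(A) = {}
cl(A)  = {green,red,blue}
∂A     = {green,red,blue}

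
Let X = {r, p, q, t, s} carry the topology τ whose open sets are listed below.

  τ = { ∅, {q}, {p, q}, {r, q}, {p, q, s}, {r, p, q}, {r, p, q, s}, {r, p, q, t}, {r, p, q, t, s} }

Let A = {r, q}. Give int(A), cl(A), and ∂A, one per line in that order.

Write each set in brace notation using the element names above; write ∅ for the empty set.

U open, U⊆A: ∅, {q}, {r, q}. int(A) = ⋃ = {r, q}
X∖A={p, t, s}, int(X∖A)=∅, hence cl(A)={r, p, q, t, s}
∂A: remove int from cl → {p, t, s}

int(A) = {r, q}
cl(A)  = {r, p, q, t, s}
∂A     = {p, t, s}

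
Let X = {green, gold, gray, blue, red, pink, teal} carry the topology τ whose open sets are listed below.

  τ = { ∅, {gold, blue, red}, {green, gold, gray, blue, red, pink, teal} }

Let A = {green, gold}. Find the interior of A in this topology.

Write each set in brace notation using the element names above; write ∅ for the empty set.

U open, U⊆A: ∅. int(A) = ⋃ = ∅

∅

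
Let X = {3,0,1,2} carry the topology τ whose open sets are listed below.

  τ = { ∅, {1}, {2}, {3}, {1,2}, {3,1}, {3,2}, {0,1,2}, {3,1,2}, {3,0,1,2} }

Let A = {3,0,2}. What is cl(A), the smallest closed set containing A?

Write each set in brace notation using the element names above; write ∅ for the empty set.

cl via duality: int({1}) = {1}, so X∖{1} = {3,0,2}

{3,0,2}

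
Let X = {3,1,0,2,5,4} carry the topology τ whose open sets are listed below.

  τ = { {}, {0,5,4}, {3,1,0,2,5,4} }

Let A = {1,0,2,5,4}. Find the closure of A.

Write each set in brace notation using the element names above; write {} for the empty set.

{3,1,0,2,5,4}

complement {3}; its interior {}; cl(A) = X∖{} = {3,1,0,2,5,4}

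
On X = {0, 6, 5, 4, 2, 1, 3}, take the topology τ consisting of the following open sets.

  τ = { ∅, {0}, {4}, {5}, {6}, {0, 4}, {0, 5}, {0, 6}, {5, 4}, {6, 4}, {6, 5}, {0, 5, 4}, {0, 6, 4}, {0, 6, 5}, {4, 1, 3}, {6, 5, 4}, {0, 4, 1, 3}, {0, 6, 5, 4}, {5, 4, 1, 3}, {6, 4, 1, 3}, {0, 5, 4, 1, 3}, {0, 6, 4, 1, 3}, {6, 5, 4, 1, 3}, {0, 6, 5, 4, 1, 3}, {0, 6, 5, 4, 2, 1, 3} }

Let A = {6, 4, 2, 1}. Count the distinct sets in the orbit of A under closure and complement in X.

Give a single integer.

8

complement {0, 5, 3}; its interior {0, 5}; cl(A) = X∖{0, 5} = {6, 4, 2, 1, 3}
With k = closure, c = complement:
  1. A     = {6, 4, 2, 1}
  2. kA    = {6, 4, 2, 1, 3}
  3. cA    = {0, 5, 3}
  4. ckA   = {0, 5}
  5. kcA   = {0, 5, 2, 1, 3}
  6. kckA  = {0, 5, 2}
  7. ckcA  = {6, 4}
  8. ckckA = {6, 4, 1, 3}
k, c of each give nothing new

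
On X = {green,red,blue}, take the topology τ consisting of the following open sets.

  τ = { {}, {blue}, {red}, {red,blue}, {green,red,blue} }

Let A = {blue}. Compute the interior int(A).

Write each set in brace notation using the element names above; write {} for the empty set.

open subsets of A: {}, {blue}; so int(A) = {blue}

{blue}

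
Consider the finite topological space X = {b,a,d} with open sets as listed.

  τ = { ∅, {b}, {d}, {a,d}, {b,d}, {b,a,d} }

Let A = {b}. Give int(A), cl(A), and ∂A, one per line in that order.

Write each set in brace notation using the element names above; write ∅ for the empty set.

interior: largest open inside A is {b} (from ∅, {b})
cl via duality: int({a,d}) = {a,d}, so X∖{a,d} = {b}
cl∖int = ∅

int(A) = {b}
cl(A)  = {b}
∂A     = ∅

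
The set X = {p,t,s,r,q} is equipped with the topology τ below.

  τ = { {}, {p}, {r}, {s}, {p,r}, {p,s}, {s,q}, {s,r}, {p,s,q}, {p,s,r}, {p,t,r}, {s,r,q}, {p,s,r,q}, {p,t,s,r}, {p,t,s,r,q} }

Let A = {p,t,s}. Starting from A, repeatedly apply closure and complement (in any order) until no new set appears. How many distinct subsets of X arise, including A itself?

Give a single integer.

8

X∖A={r,q}, int(X∖A)={r}, hence cl(A)={p,t,s,q}
Orbit (k=closure, c=complement):
  1. A     = {p,t,s}
  2. kA    = {p,t,s,q}
  3. cA    = {r,q}
  4. ckA   = {r}
  5. kcA   = {t,r,q}
  6. kckA  = {t,r}
  7. ckcA  = {p,s}
  8. ckckA = {p,s,q}
(closed under both — stop)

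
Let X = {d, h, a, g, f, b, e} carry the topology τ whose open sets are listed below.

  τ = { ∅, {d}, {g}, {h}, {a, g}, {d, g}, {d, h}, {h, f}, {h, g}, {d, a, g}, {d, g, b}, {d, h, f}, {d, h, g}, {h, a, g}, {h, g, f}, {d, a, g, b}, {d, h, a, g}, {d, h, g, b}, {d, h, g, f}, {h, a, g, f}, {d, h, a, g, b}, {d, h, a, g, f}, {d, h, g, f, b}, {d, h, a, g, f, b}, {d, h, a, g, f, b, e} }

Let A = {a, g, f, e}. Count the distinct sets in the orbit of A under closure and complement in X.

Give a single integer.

8

X∖A={d, h, b}, int(X∖A)={d, h}, hence cl(A)={a, g, f, b, e}
Orbit (k=closure, c=complement):
  1. A     = {a, g, f, e}
  2. kA    = {a, g, f, b, e}
  3. cA    = {d, h, b}
  4. ckA   = {d, h}
  5. kcA   = {d, h, f, b, e}
  6. ckcA  = {a, g}
  7. kckcA = {a, g, b, e}
  8. ckckcA = {d, h, f}
(closed under both — stop)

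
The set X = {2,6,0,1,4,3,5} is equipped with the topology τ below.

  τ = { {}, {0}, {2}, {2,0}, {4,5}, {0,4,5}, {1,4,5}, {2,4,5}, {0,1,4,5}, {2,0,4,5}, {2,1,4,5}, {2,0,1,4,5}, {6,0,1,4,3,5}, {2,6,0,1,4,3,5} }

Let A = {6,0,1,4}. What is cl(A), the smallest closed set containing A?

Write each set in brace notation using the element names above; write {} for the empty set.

cl via duality: int({2,3,5}) = {2}, so X∖{2} = {6,0,1,4,3,5}

{6,0,1,4,3,5}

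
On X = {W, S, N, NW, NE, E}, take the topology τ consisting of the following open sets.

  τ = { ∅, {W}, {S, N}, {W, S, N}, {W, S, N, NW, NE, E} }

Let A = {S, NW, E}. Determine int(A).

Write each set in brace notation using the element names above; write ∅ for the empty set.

∅

interior: largest open inside A is ∅ (from ∅)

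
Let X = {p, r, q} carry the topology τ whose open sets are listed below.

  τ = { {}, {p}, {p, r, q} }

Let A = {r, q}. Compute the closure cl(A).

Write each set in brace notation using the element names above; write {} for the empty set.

{r, q}

complement {p}; its interior {p}; cl(A) = X∖{p} = {r, q}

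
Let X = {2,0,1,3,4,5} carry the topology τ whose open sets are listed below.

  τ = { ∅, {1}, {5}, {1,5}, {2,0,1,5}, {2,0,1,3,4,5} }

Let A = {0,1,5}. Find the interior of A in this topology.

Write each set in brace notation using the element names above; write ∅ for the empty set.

{1,5}

interior: largest open inside A is {1,5} (from ∅, {5}, {1}, {1,5})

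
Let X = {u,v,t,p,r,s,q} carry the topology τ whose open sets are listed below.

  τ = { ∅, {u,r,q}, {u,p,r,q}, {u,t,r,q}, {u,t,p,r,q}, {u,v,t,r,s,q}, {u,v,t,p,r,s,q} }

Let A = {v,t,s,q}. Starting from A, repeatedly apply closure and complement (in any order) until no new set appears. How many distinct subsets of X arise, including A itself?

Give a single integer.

closure: X∖int(X∖A) = X∖∅ = {u,v,t,p,r,s,q}
Let k=closure and c=complement:
  1. A     = {v,t,s,q}
  2. kA    = {u,v,t,p,r,s,q}
  3. cA    = {u,p,r}
  4. ckA   = ∅
— saturated at 4

4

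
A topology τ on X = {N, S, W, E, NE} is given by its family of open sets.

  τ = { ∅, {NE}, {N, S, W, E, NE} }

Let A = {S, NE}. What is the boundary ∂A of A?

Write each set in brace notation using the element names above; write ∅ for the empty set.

open subsets of A: ∅, {NE}; so int(A) = {NE}
closure: X∖int(X∖A) = X∖∅ = {N, S, W, E, NE}
∂A = {N, S, W, E, NE} minus {NE} = {N, S, W, E}

{N, S, W, E}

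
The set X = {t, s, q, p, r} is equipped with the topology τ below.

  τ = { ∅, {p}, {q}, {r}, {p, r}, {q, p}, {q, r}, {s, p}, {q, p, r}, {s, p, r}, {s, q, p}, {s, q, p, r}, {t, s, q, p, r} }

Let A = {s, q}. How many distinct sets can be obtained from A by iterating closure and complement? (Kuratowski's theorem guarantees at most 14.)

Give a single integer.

8

complement {t, p, r}; its interior {p, r}; cl(A) = X∖{p, r} = {t, s, q}
With k = closure, c = complement:
  1. A     = {s, q}
  2. kA    = {t, s, q}
  3. cA    = {t, p, r}
  4. ckA   = {p, r}
  5. kcA   = {t, s, p, r}
  6. ckcA  = {q}
  7. kckcA = {t, q}
  8. ckckcA = {s, p, r}
k, c of each give nothing new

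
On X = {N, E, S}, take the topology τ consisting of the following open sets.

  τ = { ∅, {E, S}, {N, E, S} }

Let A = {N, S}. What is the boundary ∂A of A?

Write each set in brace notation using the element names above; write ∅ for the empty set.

interior: largest open inside A is ∅ (from ∅)
cl via duality: int({E}) = ∅, so X∖∅ = {N, E, S}
cl∖int = {N, E, S}

{N, E, S}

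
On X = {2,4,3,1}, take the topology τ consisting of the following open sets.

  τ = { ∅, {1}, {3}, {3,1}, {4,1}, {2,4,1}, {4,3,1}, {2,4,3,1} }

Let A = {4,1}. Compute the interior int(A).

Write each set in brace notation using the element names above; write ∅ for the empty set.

{4,1}

interior: largest open inside A is {4,1} (from ∅, {1}, {4,1})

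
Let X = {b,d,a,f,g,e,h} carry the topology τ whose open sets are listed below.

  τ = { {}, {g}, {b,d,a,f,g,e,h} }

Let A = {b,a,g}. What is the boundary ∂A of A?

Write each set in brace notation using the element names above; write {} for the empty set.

open subsets of A: {}, {g}; so int(A) = {g}
closure: X∖int(X∖A) = X∖{} = {b,d,a,f,g,e,h}
∂A = {b,d,a,f,g,e,h} minus {g} = {b,d,a,f,e,h}

{b,d,a,f,e,h}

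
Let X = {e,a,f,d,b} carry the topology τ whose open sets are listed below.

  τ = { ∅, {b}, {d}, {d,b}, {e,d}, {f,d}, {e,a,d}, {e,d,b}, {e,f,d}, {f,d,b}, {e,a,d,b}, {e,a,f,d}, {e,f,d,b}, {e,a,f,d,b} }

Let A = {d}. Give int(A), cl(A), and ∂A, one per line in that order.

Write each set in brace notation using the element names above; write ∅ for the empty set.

int(A) = {d}
cl(A)  = {e,a,f,d}
∂A     = {e,a,f}

U open, U⊆A: ∅, {d}. int(A) = ⋃ = {d}
X∖A={e,a,f,b}, int(X∖A)={b}, hence cl(A)={e,a,f,d}
∂A: remove int from cl → {e,a,f}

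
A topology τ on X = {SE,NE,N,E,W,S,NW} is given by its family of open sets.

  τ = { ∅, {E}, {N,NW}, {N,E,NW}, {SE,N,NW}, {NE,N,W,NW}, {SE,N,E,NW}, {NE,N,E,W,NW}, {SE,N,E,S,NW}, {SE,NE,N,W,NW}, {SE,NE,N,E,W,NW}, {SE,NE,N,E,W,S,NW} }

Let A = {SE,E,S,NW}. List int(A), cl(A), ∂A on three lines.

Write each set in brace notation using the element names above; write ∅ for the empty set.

int(A) = {E}
cl(A)  = {SE,NE,N,E,W,S,NW}
∂A     = {SE,NE,N,W,S,NW}

U open, U⊆A: ∅, {E}. int(A) = ⋃ = {E}
X∖A={NE,N,W}, int(X∖A)=∅, hence cl(A)={SE,NE,N,E,W,S,NW}
∂A: remove int from cl → {SE,NE,N,W,S,NW}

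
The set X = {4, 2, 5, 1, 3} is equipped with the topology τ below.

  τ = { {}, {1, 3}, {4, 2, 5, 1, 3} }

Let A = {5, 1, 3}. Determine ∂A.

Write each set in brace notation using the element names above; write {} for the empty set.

U open, U⊆A: {}, {1, 3}. int(A) = ⋃ = {1, 3}
X∖A={4, 2}, int(X∖A)={}, hence cl(A)={4, 2, 5, 1, 3}
∂A: remove int from cl → {4, 2, 5}

{4, 2, 5}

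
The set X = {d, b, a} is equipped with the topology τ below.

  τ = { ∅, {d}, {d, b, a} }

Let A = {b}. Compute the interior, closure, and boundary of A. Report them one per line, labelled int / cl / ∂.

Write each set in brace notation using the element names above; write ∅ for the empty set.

int(A) = ∅
cl(A)  = {b, a}
∂A     = {b, a}

opens ⊆ A: ∅; union → int = ∅
complement {d, a}; its interior {d}; cl(A) = X∖{d} = {b, a}
boundary = {b, a} ∖ ∅ = {b, a}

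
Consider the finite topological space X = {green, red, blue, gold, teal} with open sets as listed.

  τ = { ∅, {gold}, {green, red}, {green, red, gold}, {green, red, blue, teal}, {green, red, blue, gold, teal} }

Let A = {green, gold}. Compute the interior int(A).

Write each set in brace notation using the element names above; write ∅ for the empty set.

U open, U⊆A: ∅, {gold}. int(A) = ⋃ = {gold}

{gold}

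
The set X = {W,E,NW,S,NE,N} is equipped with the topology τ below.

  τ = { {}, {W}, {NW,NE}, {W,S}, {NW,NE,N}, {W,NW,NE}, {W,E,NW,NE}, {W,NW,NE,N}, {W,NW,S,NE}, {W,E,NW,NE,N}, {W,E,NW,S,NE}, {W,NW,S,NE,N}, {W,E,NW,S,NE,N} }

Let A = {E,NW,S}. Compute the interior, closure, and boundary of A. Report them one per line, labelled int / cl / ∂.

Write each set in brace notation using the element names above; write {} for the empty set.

int(A) = {}
cl(A)  = {E,NW,S,NE,N}
∂A     = {E,NW,S,NE,N}

opens ⊆ A: {}; union → int = {}
complement {W,NE,N}; its interior {W}; cl(A) = X∖{W} = {E,NW,S,NE,N}
boundary = {E,NW,S,NE,N} ∖ {} = {E,NW,S,NE,N}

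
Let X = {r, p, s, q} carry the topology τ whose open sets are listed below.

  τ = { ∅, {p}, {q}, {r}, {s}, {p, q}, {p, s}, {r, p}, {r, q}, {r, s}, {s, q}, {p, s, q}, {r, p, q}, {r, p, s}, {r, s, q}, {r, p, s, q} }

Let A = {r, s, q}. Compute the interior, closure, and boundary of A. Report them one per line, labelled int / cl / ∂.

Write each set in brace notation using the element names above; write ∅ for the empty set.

open subsets of A: ∅, {q}, {r}, {s}, {r, q}, {r, s}, {s, q}, {r, s, q}; so int(A) = {r, s, q}
closure: X∖int(X∖A) = X∖{p} = {r, s, q}
∂A = {r, s, q} minus {r, s, q} = ∅

int(A) = {r, s, q}
cl(A)  = {r, s, q}
∂A     = ∅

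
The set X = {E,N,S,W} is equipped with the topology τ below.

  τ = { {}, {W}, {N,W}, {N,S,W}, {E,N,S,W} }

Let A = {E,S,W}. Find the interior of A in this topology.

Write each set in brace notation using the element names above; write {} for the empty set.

U open, U⊆A: {}, {W}. int(A) = ⋃ = {W}

{W}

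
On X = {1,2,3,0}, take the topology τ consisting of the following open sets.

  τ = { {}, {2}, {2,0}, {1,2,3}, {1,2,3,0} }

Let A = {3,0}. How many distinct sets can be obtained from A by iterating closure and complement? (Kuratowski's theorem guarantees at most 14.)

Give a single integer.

6

closure: X∖int(X∖A) = X∖{2} = {1,3,0}
Let k=closure and c=complement:
  1. A     = {3,0}
  2. kA    = {1,3,0}
  3. cA    = {1,2}
  4. ckA   = {2}
  5. kcA   = {1,2,3,0}
  6. ckcA  = {}
— saturated at 6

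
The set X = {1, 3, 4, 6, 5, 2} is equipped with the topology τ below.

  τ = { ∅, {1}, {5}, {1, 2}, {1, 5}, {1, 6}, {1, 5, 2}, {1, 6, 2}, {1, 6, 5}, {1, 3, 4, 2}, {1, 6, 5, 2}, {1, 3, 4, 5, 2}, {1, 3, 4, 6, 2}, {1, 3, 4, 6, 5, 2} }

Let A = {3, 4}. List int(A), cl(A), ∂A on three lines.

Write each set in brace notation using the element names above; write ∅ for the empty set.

open subsets of A: ∅; so int(A) = ∅
closure: X∖int(X∖A) = X∖{1, 6, 5, 2} = {3, 4}
∂A = {3, 4} minus ∅ = {3, 4}

int(A) = ∅
cl(A)  = {3, 4}
∂A     = {3, 4}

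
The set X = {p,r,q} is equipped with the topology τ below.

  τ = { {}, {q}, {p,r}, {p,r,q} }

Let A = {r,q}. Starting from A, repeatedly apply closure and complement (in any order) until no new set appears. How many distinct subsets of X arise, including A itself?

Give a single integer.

complement {p}; its interior {}; cl(A) = X∖{} = {p,r,q}
With k = closure, c = complement:
  1. A     = {r,q}
  2. kA    = {p,r,q}
  3. cA    = {p}
  4. ckA   = {}
  5. kcA   = {p,r}
  6. ckcA  = {q}
k, c of each give nothing new

6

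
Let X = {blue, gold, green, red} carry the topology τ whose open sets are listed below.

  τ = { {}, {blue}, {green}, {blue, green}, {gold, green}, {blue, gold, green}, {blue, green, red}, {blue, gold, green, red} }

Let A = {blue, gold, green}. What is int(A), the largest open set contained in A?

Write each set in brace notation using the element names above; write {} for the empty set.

{blue, gold, green}

U open, U⊆A: {}, {green}, {blue}, {gold, green}, {blue, green}, {blue, gold, green}. int(A) = ⋃ = {blue, gold, green}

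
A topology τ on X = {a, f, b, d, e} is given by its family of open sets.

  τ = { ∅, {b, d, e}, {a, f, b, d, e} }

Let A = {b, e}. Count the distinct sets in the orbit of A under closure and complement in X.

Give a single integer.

complement {a, f, d}; its interior ∅; cl(A) = X∖∅ = {a, f, b, d, e}
With k = closure, c = complement:
  1. A     = {b, e}
  2. kA    = {a, f, b, d, e}
  3. cA    = {a, f, d}
  4. ckA   = ∅
k, c of each give nothing new

4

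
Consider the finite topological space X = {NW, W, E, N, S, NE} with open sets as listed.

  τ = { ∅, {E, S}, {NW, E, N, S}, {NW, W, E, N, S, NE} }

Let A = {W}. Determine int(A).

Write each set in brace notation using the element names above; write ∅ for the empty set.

opens ⊆ A: ∅; union → int = ∅

∅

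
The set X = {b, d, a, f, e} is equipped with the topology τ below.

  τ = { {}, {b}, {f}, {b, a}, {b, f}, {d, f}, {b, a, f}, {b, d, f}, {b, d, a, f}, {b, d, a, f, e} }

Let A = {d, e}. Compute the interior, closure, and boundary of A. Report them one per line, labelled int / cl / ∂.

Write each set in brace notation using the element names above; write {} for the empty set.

int(A) = {}
cl(A)  = {d, e}
∂A     = {d, e}

U open, U⊆A: {}. int(A) = ⋃ = {}
X∖A={b, a, f}, int(X∖A)={b, a, f}, hence cl(A)={d, e}
∂A: remove int from cl → {d, e}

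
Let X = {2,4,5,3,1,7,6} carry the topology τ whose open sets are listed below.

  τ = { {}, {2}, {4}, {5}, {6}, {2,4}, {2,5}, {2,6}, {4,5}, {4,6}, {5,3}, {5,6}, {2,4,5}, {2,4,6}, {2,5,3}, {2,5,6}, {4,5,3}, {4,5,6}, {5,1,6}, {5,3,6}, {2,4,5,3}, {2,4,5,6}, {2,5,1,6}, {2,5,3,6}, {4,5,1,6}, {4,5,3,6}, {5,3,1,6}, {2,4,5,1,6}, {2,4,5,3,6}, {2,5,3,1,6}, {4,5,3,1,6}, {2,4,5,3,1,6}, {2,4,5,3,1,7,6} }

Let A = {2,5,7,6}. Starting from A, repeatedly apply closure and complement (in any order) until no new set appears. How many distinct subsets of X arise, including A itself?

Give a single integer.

cl via duality: int({4,3,1}) = {4}, so X∖{4} = {2,5,3,1,7,6}
Write k for closure, c for complement:
  1. A     = {2,5,7,6}
  2. kA    = {2,5,3,1,7,6}
  3. cA    = {4,3,1}
  4. ckA   = {4}
  5. kcA   = {4,3,1,7}
  6. kckA  = {4,7}
  7. ckcA  = {2,5,6}
  8. ckckA = {2,5,3,1,6}
applying k or c yields no new set

8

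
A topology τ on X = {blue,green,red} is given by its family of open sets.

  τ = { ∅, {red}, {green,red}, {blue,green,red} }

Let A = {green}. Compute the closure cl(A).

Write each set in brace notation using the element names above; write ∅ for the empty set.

complement {blue,red}; its interior {red}; cl(A) = X∖{red} = {blue,green}

{blue,green}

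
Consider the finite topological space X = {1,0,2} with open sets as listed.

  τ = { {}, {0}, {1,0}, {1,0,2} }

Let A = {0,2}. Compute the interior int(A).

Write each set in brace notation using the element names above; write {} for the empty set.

interior: largest open inside A is {0} (from {}, {0})

{0}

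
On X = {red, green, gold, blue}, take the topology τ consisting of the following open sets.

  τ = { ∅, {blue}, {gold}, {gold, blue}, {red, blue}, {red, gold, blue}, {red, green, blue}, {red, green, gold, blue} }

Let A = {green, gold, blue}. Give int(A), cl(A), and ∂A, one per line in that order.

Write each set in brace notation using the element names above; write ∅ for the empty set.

open subsets of A: ∅, {gold}, {blue}, {gold, blue}; so int(A) = {gold, blue}
closure: X∖int(X∖A) = X∖∅ = {red, green, gold, blue}
∂A = {red, green, gold, blue} minus {gold, blue} = {red, green}

int(A) = {gold, blue}
cl(A)  = {red, green, gold, blue}
∂A     = {red, green}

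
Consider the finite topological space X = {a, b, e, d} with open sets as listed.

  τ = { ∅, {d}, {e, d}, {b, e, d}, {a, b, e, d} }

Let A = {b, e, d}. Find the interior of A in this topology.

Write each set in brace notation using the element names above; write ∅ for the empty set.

{b, e, d}

opens ⊆ A: ∅, {d}, {e, d}, {b, e, d}; union → int = {b, e, d}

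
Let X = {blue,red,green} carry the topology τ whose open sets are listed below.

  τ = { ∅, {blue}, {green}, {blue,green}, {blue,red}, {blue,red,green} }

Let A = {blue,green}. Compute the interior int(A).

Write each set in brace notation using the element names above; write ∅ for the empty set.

interior: largest open inside A is {blue,green} (from ∅, {blue}, {green}, {blue,green})

{blue,green}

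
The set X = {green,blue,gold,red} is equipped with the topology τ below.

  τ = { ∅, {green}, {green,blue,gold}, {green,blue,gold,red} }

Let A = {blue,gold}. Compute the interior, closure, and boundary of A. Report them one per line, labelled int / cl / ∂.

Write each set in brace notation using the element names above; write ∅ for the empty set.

int(A) = ∅
cl(A)  = {blue,gold,red}
∂A     = {blue,gold,red}

U open, U⊆A: ∅. int(A) = ⋃ = ∅
X∖A={green,red}, int(X∖A)={green}, hence cl(A)={blue,gold,red}
∂A: remove int from cl → {blue,gold,red}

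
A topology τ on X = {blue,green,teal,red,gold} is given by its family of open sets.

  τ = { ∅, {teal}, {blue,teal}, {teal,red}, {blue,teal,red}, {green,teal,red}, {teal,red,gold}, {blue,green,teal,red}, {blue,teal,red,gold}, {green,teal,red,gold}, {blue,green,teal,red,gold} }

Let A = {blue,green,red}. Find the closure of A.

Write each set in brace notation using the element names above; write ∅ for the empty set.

X∖A={teal,gold}, int(X∖A)={teal}, hence cl(A)={blue,green,red,gold}

{blue,green,red,gold}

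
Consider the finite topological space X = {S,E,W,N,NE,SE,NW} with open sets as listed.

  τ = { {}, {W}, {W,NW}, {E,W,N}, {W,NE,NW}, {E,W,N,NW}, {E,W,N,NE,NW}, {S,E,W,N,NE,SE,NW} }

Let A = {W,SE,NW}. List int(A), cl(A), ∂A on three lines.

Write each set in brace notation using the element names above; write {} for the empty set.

int(A) = {W,NW}
cl(A)  = {S,E,W,N,NE,SE,NW}
∂A     = {S,E,N,NE,SE}

opens ⊆ A: {}, {W}, {W,NW}; union → int = {W,NW}
complement {S,E,N,NE}; its interior {}; cl(A) = X∖{} = {S,E,W,N,NE,SE,NW}
boundary = {S,E,W,N,NE,SE,NW} ∖ {W,NW} = {S,E,N,NE,SE}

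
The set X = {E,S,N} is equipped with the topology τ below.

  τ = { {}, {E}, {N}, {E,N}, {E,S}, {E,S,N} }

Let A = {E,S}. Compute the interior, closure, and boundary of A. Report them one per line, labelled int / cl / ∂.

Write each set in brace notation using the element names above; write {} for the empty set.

open subsets of A: {}, {E}, {E,S}; so int(A) = {E,S}
closure: X∖int(X∖A) = X∖{N} = {E,S}
∂A = {E,S} minus {E,S} = {}

int(A) = {E,S}
cl(A)  = {E,S}
∂A     = {}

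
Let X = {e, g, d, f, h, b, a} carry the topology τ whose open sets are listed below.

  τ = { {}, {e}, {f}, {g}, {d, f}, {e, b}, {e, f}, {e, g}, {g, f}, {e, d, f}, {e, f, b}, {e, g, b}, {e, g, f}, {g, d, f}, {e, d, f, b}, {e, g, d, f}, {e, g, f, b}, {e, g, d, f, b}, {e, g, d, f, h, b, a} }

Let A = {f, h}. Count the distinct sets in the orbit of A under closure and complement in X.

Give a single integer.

closure: X∖int(X∖A) = X∖{e, g, b} = {d, f, h, a}
Let k=closure and c=complement:
  1. A     = {f, h}
  2. kA    = {d, f, h, a}
  3. cA    = {e, g, d, b, a}
  4. ckA   = {e, g, b}
  5. kcA   = {e, g, d, h, b, a}
  6. kckA  = {e, g, h, b, a}
  7. ckcA  = {f}
  8. ckckA = {d, f}
— saturated at 8

8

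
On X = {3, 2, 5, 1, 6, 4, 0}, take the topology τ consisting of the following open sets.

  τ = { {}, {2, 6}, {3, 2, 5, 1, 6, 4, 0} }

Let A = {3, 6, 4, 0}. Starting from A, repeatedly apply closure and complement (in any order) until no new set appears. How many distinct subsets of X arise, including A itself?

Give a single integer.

complement {2, 5, 1}; its interior {}; cl(A) = X∖{} = {3, 2, 5, 1, 6, 4, 0}
With k = closure, c = complement:
  1. A     = {3, 6, 4, 0}
  2. kA    = {3, 2, 5, 1, 6, 4, 0}
  3. cA    = {2, 5, 1}
  4. ckA   = {}
k, c of each give nothing new

4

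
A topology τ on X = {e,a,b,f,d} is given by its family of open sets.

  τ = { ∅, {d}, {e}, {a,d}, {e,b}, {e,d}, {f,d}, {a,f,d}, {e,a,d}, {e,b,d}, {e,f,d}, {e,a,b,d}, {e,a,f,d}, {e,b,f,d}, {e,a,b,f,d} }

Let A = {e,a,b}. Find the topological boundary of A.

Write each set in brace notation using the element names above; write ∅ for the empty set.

interior: largest open inside A is {e,b} (from ∅, {e}, {e,b})
cl via duality: int({f,d}) = {f,d}, so X∖{f,d} = {e,a,b}
cl∖int = {a}

{a}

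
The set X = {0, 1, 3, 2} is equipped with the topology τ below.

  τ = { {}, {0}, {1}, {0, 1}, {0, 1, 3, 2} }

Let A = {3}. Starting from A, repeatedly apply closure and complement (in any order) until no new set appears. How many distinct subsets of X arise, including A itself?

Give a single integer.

6

complement {0, 1, 2}; its interior {0, 1}; cl(A) = X∖{0, 1} = {3, 2}
With k = closure, c = complement:
  1. A     = {3}
  2. kA    = {3, 2}
  3. cA    = {0, 1, 2}
  4. ckA   = {0, 1}
  5. kcA   = {0, 1, 3, 2}
  6. ckcA  = {}
k, c of each give nothing new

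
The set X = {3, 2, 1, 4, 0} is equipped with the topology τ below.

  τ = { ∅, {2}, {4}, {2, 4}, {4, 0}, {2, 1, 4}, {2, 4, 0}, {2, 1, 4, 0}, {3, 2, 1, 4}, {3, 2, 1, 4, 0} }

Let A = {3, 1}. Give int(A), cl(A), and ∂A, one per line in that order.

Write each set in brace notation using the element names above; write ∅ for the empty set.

int(A) = ∅
cl(A)  = {3, 1}
∂A     = {3, 1}

U open, U⊆A: ∅. int(A) = ⋃ = ∅
X∖A={2, 4, 0}, int(X∖A)={2, 4, 0}, hence cl(A)={3, 1}
∂A: remove int from cl → {3, 1}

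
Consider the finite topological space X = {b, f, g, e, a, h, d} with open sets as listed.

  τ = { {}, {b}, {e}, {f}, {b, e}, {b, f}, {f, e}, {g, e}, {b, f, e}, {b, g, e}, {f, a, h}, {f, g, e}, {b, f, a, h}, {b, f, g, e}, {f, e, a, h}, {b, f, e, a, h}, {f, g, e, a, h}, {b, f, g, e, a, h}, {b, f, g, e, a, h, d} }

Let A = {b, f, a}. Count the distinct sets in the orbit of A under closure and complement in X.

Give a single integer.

X∖A={g, e, h, d}, int(X∖A)={g, e}, hence cl(A)={b, f, a, h, d}
Orbit (k=closure, c=complement):
  1. A     = {b, f, a}
  2. kA    = {b, f, a, h, d}
  3. cA    = {g, e, h, d}
  4. ckA   = {g, e}
  5. kcA   = {g, e, a, h, d}
  6. kckA  = {g, e, d}
  7. ckcA  = {b, f}
  8. ckckA = {b, f, a, h}
(closed under both — stop)

8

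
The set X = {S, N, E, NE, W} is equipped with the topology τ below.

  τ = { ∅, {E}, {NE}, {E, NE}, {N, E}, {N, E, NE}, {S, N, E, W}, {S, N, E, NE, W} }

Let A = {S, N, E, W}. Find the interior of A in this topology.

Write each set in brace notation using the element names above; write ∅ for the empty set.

open subsets of A: ∅, {E}, {N, E}, {S, N, E, W}; so int(A) = {S, N, E, W}

{S, N, E, W}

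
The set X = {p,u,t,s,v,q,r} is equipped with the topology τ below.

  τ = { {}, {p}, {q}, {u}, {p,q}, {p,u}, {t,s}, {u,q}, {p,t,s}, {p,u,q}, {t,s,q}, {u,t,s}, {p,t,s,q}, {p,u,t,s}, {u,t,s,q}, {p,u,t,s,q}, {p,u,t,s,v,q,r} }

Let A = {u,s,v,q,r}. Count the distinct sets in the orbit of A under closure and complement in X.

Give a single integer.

closure: X∖int(X∖A) = X∖{p} = {u,t,s,v,q,r}
Let k=closure and c=complement:
  1. A     = {u,s,v,q,r}
  2. kA    = {u,t,s,v,q,r}
  3. cA    = {p,t}
  4. ckA   = {p}
  5. kcA   = {p,t,s,v,r}
  6. kckA  = {p,v,r}
  7. ckcA  = {u,q}
  8. ckckA = {u,t,s,q}
  9. kckcA = {u,v,q,r}
  10. ckckcA = {p,t,s}
— saturated at 10

10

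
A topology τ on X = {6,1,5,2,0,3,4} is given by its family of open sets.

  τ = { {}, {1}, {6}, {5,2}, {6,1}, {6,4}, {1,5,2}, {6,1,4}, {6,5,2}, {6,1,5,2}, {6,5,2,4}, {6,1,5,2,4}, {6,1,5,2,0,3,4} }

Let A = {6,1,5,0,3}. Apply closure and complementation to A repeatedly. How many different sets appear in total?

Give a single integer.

X∖A={2,4}, int(X∖A)={}, hence cl(A)={6,1,5,2,0,3,4}
Orbit (k=closure, c=complement):
  1. A     = {6,1,5,0,3}
  2. kA    = {6,1,5,2,0,3,4}
  3. cA    = {2,4}
  4. ckA   = {}
  5. kcA   = {5,2,0,3,4}
  6. ckcA  = {6,1}
  7. kckcA = {6,1,0,3,4}
  8. ckckcA = {5,2}
  9. kckckcA = {5,2,0,3}
  10. ckckckcA = {6,1,4}
(closed under both — stop)

10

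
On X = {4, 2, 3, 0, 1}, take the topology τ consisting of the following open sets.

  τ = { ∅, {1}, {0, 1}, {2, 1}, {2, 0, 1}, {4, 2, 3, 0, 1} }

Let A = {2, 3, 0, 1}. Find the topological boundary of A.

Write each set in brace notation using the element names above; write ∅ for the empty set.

open subsets of A: ∅, {1}, {2, 1}, {0, 1}, {2, 0, 1}; so int(A) = {2, 0, 1}
closure: X∖int(X∖A) = X∖∅ = {4, 2, 3, 0, 1}
∂A = {4, 2, 3, 0, 1} minus {2, 0, 1} = {4, 3}

{4, 3}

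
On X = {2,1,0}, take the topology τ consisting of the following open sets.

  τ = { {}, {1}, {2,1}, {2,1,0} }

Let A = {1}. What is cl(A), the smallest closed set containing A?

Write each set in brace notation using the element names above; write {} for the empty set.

{2,1,0}

closure: X∖int(X∖A) = X∖{} = {2,1,0}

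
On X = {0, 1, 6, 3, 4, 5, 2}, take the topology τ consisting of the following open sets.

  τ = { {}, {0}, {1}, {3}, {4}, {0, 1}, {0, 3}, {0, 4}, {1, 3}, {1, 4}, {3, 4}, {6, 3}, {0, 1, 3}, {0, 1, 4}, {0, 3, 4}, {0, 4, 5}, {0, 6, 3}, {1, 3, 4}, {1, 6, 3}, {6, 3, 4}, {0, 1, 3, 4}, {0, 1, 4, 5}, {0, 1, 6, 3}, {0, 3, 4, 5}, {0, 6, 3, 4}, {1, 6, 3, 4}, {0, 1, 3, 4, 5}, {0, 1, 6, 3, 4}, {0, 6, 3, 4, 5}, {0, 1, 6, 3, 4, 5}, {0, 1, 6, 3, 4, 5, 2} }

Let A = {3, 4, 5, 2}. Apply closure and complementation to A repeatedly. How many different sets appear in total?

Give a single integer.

8

closure: X∖int(X∖A) = X∖{0, 1} = {6, 3, 4, 5, 2}
Let k=closure and c=complement:
  1. A     = {3, 4, 5, 2}
  2. kA    = {6, 3, 4, 5, 2}
  3. cA    = {0, 1, 6}
  4. ckA   = {0, 1}
  5. kcA   = {0, 1, 6, 5, 2}
  6. kckA  = {0, 1, 5, 2}
  7. ckcA  = {3, 4}
  8. ckckA = {6, 3, 4}
— saturated at 8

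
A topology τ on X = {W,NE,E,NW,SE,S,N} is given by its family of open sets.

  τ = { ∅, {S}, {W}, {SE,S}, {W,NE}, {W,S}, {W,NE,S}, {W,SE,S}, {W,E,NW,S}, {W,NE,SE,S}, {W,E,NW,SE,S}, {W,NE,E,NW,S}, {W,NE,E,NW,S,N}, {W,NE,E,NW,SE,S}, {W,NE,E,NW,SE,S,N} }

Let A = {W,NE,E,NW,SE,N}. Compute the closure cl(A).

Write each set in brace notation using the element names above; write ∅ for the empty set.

{W,NE,E,NW,SE,N}

cl via duality: int({S}) = {S}, so X∖{S} = {W,NE,E,NW,SE,N}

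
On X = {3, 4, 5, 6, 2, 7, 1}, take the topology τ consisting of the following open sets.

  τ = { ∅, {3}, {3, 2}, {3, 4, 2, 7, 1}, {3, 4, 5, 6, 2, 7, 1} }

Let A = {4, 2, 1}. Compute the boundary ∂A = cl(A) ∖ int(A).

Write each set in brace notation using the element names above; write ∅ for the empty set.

{4, 5, 6, 2, 7, 1}

open subsets of A: ∅; so int(A) = ∅
closure: X∖int(X∖A) = X∖{3} = {4, 5, 6, 2, 7, 1}
∂A = {4, 5, 6, 2, 7, 1} minus ∅ = {4, 5, 6, 2, 7, 1}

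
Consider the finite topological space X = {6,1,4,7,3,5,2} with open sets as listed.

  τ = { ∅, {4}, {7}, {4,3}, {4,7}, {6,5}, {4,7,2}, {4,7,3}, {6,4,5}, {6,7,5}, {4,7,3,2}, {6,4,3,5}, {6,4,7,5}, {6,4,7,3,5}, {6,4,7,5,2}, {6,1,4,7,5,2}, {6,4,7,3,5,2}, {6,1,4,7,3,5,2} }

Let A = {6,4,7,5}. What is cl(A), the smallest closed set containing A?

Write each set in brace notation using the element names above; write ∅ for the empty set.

{6,1,4,7,3,5,2}

X∖A={1,3,2}, int(X∖A)=∅, hence cl(A)={6,1,4,7,3,5,2}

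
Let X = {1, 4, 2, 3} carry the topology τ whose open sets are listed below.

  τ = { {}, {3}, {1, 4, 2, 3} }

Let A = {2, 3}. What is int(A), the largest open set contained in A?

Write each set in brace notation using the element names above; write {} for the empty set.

U open, U⊆A: {}, {3}. int(A) = ⋃ = {3}

{3}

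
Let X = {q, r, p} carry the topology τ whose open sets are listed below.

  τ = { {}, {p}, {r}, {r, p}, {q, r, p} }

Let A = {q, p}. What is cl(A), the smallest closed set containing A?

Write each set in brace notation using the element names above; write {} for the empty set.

{q, p}

cl via duality: int({r}) = {r}, so X∖{r} = {q, p}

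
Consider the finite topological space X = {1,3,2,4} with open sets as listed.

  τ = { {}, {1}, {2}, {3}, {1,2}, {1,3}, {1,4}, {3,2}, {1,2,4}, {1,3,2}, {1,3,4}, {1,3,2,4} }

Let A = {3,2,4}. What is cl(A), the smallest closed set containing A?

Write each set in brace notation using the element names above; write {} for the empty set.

cl via duality: int({1}) = {1}, so X∖{1} = {3,2,4}

{3,2,4}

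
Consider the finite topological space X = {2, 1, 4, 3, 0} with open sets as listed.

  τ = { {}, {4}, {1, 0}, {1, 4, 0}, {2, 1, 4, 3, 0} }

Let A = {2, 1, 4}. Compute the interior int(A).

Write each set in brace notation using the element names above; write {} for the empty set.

opens ⊆ A: {}, {4}; union → int = {4}

{4}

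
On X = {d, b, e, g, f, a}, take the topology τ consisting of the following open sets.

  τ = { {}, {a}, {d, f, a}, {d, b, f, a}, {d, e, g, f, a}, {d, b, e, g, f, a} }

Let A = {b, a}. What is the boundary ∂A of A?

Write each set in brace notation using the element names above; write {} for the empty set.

{d, b, e, g, f}

opens ⊆ A: {}, {a}; union → int = {a}
complement {d, e, g, f}; its interior {}; cl(A) = X∖{} = {d, b, e, g, f, a}
boundary = {d, b, e, g, f, a} ∖ {a} = {d, b, e, g, f}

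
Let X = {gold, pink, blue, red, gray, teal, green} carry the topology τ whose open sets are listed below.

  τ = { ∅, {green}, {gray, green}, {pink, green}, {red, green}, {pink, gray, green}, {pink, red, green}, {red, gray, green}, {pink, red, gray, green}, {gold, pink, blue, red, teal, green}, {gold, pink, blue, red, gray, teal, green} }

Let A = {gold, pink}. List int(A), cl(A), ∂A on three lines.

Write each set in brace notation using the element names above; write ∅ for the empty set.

opens ⊆ A: ∅; union → int = ∅
complement {blue, red, gray, teal, green}; its interior {red, gray, green}; cl(A) = X∖{red, gray, green} = {gold, pink, blue, teal}
boundary = {gold, pink, blue, teal} ∖ ∅ = {gold, pink, blue, teal}

int(A) = ∅
cl(A)  = {gold, pink, blue, teal}
∂A     = {gold, pink, blue, teal}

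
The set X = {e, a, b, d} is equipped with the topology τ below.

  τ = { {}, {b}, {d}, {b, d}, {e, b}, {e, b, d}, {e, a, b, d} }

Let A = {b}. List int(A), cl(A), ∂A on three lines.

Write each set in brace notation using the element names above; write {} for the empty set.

int(A) = {b}
cl(A)  = {e, a, b}
∂A     = {e, a}

interior: largest open inside A is {b} (from {}, {b})
cl via duality: int({e, a, d}) = {d}, so X∖{d} = {e, a, b}
cl∖int = {e, a}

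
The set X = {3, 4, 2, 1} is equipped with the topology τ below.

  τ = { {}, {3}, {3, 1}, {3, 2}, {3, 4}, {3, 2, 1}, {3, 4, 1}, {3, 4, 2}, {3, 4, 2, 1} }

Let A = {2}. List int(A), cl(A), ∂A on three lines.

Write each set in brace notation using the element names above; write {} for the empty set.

int(A) = {}
cl(A)  = {2}
∂A     = {2}

opens ⊆ A: {}; union → int = {}
complement {3, 4, 1}; its interior {3, 4, 1}; cl(A) = X∖{3, 4, 1} = {2}
boundary = {2} ∖ {} = {2}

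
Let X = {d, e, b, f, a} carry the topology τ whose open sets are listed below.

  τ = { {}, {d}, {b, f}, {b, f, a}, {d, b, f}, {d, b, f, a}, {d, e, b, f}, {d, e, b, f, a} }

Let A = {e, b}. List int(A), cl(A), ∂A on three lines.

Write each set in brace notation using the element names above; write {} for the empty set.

interior: largest open inside A is {} (from {})
cl via duality: int({d, f, a}) = {d}, so X∖{d} = {e, b, f, a}
cl∖int = {e, b, f, a}

int(A) = {}
cl(A)  = {e, b, f, a}
∂A     = {e, b, f, a}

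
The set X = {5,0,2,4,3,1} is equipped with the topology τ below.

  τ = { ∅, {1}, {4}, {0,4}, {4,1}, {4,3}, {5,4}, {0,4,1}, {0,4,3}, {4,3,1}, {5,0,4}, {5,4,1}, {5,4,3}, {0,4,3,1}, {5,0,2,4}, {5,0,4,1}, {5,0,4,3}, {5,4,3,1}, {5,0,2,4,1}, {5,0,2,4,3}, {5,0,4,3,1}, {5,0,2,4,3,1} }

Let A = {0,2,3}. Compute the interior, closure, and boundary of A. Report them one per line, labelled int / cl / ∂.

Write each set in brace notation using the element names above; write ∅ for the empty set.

U open, U⊆A: ∅. int(A) = ⋃ = ∅
X∖A={5,4,1}, int(X∖A)={5,4,1}, hence cl(A)={0,2,3}
∂A: remove int from cl → {0,2,3}

int(A) = ∅
cl(A)  = {0,2,3}
∂A     = {0,2,3}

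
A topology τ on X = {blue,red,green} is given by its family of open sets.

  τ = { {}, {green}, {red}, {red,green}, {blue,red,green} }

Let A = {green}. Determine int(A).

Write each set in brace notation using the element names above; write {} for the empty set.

open subsets of A: {}, {green}; so int(A) = {green}

{green}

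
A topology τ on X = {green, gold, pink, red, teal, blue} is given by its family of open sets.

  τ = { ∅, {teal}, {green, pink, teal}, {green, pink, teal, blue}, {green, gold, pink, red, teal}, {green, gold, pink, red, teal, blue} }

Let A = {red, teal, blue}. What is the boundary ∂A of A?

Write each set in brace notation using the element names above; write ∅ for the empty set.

{green, gold, pink, red, blue}

open subsets of A: ∅, {teal}; so int(A) = {teal}
closure: X∖int(X∖A) = X∖∅ = {green, gold, pink, red, teal, blue}
∂A = {green, gold, pink, red, teal, blue} minus {teal} = {green, gold, pink, red, blue}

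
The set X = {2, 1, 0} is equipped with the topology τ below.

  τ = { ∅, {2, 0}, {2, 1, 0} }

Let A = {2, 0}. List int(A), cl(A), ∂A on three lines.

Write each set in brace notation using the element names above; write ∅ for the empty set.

int(A) = {2, 0}
cl(A)  = {2, 1, 0}
∂A     = {1}

open subsets of A: ∅, {2, 0}; so int(A) = {2, 0}
closure: X∖int(X∖A) = X∖∅ = {2, 1, 0}
∂A = {2, 1, 0} minus {2, 0} = {1}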